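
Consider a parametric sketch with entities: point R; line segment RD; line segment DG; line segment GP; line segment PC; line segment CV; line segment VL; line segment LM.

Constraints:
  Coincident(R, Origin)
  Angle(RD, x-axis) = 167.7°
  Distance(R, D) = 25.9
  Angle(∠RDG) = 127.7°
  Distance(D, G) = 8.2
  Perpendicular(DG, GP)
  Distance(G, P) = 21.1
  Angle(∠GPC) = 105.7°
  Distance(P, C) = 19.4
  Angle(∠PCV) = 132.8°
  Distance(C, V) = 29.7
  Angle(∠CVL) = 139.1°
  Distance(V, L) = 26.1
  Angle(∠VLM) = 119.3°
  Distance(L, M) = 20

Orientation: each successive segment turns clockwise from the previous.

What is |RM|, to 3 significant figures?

51.1

∠CVL = 139.1° gives VL at -137° from the x-axis; with |VL| = 26.1, L = (-19.3, -40.0). ∠VLM = 119.3° gives LM at 162° from the x-axis; with |LM| = 20.0, M = (-38.3, -33.9). Then |RM| = |M − R| = 51.1.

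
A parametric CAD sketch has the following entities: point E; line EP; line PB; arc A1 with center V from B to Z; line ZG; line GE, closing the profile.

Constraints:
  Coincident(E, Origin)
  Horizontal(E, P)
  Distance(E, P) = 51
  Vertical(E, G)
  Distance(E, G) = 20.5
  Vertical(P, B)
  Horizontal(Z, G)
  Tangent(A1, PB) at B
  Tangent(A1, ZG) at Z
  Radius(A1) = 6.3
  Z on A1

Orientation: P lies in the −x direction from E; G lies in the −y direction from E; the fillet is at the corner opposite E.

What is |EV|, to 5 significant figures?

46.901

E and G share the same x with |EG| = 20.5 and G on the −y side, so G = (0.0000, -20.500). The virtual corner opposite E is at (-51.000, -20.500). Since A1 is tangent to PB there, VB ⟂ PB and the tangent condition forces VZ to be normal to ZG, with radius 6.3, so the center V sits 6.3 in from both sides at V = (-44.700, -14.200). Then |EV| = |V − E| = 46.901.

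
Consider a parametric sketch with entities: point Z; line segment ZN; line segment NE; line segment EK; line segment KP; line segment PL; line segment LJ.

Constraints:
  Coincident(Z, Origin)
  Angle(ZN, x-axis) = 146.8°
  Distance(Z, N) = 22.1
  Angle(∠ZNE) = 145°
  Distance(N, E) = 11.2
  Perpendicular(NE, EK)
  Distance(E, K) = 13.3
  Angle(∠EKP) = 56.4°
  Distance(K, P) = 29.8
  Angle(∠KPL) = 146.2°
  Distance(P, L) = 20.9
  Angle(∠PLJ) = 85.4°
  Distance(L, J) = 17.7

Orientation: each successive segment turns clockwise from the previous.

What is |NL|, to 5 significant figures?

31.217

∠EKP = 56.4° gives KP at -101.80° from the x-axis; with |KP| = 29.8, P = (-16.397, -1.7309). ∠KPL = 146.2° gives PL at -135.60° from the x-axis; with |PL| = 20.9, L = (-31.329, -16.354). Then |NL| = |L − N| = 31.217.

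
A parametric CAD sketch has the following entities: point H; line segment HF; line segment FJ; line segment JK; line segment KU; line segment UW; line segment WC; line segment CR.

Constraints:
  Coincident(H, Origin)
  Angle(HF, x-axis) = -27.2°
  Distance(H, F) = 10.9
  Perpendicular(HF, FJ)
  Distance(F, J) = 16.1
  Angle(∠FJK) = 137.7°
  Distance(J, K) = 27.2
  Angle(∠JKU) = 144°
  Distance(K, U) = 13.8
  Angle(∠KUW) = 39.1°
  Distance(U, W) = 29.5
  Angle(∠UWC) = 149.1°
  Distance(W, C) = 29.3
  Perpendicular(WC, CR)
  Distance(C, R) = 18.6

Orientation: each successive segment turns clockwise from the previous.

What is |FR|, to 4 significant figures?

31.45

H is at the origin; HF runs at -27.2° with length 10.9, so F = (9.695, -4.982). The perpendicularity gives FJ at right angles to HF, so FJ runs at -117.2°; with |FJ| = 16.1, J = (2.335, -19.30). ∠FJK = 137.7° gives JK at -159.5° from the x-axis; with |JK| = 27.2, K = (-23.14, -28.83). ∠JKU = 144.0° gives KU at 164.5° from the x-axis; with |KU| = 13.8, U = (-36.44, -25.14). ∠KUW = 39.1° gives UW at 23.60° from the x-axis; with |UW| = 29.5, W = (-9.408, -13.33). ∠UWC = 149.1° gives WC at -7.300° from the x-axis; with |WC| = 29.3, C = (19.65, -17.05). The perpendicularity gives CR at right angles to WC, so CR runs at -97.30°; with |CR| = 18.6, R = (17.29, -35.50). Then |FR| = |R − F| = 31.45.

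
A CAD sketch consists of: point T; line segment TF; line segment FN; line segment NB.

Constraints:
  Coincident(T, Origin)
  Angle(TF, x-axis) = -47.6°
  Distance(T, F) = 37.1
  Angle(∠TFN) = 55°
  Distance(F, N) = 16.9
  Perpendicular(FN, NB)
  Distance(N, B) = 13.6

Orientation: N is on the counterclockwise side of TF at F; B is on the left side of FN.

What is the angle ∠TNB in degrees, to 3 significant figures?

8.20°

∠TFN = 55.0°, so FN runs at -47.6° + (180° − 55.0°) = 77.4° from the x-axis; with |FN| = 16.9, N = F + 16.9·(cos 77.4°, sin 77.4°) = (28.7, -10.9). FN is perpendicular to NB; with |NB| = 13.6 on the left of FN, B = N + 13.6·(-0.976, 0.218) = (15.4, -7.94). Then cos ∠TNB = NT·NB / (|NT||NB|), giving 8.20°.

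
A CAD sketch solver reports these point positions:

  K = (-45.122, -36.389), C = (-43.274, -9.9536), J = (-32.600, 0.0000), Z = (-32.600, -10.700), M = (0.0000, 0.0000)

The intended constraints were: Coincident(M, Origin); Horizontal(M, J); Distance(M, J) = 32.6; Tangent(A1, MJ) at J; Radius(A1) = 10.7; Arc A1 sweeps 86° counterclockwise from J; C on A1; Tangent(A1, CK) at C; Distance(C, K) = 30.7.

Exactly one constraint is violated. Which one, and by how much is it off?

Distance(C, K) = 30.7 — off by 4.20.

M = (0.00, 0.00) ✓; M.y = 0.00, J.y = 0.00 ✓; |MJ| = 32.60 ✓; ∠(ZJ, JM) = 90.00° ✓; |ZJ| = 10.70 ✓; bearing(Z→C) − bearing(Z→J) = 86.00° ✓; |ZC| = 10.70 ✓; ∠(ZC, CK) = 90.00° ✓; |CK| = 26.50 ✗.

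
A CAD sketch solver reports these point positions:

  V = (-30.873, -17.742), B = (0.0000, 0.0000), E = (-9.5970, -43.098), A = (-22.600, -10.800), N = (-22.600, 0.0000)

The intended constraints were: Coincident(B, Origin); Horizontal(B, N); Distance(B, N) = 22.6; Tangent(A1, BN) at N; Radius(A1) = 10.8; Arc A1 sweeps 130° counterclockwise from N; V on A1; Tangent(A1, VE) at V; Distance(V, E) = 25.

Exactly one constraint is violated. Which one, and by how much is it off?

Distance(V, E) = 25 — off by 8.10.

B = (0.00, 0.00) ✓; B.y = 0.00, N.y = 0.00 ✓; |BN| = 22.60 ✓; ∠(AN, NB) = 90.00° ✓; |AN| = 10.80 ✓; bearing(A→V) − bearing(A→N) = 130.0° ✓; |AV| = 10.80 ✓; ∠(AV, VE) = 90.00° ✓; |VE| = 33.10 ✗.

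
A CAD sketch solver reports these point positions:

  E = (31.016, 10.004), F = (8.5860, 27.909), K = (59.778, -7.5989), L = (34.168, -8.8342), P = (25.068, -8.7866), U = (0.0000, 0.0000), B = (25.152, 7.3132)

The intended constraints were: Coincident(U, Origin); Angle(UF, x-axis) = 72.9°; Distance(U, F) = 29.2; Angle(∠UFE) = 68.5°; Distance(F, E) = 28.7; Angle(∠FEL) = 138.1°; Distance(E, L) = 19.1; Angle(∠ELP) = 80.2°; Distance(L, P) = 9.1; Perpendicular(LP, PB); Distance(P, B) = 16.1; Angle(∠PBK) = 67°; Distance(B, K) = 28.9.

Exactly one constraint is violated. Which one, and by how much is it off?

Distance(B, K) = 28.9 — off by 8.80.

U = (0.00, 0.00) ✓; UF at 72.90° ✓; |UF| = 29.20 ✓; ∠UFE = 68.50° ✓; |FE| = 28.70 ✓; ∠FEL = 138.1° ✓; |EL| = 19.10 ✓; ∠ELP = 80.20° ✓; |LP| = 9.100 ✓; ∠(LP, PB) = 90.00° ✓; |PB| = 16.10 ✓; ∠PBK = 67.00° ✓; |BK| = 37.70 ✗.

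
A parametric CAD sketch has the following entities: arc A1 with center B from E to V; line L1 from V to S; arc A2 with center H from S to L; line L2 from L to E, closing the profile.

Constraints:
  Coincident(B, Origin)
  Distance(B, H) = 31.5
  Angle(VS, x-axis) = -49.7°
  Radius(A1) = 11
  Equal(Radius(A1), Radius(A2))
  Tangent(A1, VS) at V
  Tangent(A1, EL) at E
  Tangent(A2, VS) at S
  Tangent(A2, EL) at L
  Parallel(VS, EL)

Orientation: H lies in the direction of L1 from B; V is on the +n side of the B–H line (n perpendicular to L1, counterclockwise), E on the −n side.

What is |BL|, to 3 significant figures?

33.4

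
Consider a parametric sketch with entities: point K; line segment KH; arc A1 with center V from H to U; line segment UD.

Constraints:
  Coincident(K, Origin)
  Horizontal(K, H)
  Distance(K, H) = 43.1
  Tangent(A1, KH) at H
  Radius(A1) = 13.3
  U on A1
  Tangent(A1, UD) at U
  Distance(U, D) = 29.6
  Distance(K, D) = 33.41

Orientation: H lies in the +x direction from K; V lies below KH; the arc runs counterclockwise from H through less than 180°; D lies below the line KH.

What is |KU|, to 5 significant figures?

32.729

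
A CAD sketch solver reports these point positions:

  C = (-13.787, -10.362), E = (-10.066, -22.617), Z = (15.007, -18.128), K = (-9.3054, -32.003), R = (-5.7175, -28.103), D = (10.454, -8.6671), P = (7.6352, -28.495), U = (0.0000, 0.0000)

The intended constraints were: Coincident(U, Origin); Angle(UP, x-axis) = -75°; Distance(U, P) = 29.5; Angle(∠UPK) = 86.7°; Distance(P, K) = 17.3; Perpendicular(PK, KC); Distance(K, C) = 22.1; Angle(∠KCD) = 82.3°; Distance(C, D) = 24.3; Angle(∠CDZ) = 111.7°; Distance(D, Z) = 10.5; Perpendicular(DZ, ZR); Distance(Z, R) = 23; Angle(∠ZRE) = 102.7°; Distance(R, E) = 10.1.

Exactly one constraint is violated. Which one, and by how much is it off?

Distance(R, E) = 10.1 — off by 3.10.

U = (0.00, 0.00) ✓; UP at -75.00° ✓; |UP| = 29.50 ✓; ∠UPK = 86.70° ✓; |PK| = 17.30 ✓; ∠(PK, KC) = 90.00° ✓; |KC| = 22.10 ✓; ∠KCD = 82.30° ✓; |CD| = 24.30 ✓; ∠CDZ = 111.7° ✓; |DZ| = 10.50 ✓; ∠(DZ, ZR) = 90.00° ✓; |ZR| = 23.00 ✓; ∠ZRE = 102.7° ✓; |RE| = 7.000 ✗.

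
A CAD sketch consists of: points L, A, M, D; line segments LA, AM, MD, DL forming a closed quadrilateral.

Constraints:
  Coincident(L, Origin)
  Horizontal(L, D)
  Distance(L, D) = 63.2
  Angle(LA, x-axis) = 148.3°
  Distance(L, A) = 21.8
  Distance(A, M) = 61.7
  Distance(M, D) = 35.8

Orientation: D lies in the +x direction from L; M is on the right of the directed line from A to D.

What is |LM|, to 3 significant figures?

39.9

Checks: |AM| = 61.70 ✓; |MD| = 35.80 ✓.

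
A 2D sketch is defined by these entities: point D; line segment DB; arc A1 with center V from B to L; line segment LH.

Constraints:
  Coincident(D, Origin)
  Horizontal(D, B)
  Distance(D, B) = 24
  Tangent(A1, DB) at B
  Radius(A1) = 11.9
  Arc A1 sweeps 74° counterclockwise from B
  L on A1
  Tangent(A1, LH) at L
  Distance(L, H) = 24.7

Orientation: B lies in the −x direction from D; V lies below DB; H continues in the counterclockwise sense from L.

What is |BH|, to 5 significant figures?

37.153

D is at the origin; D and B share the same y with |DB| = 24.0 and B on the −x side, so B = (-24.000, 0.0000). Tangency of A1 to DB means the radius VB is perpendicular to DB, so V = B + (0, -11.9) = (-24.000, -11.900). On A1, B sits at bearing 90° from V; a 74° counterclockwise sweep puts L at bearing 164°, so L = V + 11.9·(cos 164°, sin 164°) = (-35.439, -8.6199). The tangent condition forces VL to be normal to LH, so LH runs along (−sin 164°, cos 164°); with |LH| = 24.7, H = (-42.247, -32.363). Then |BH| = |H − B| = 37.153.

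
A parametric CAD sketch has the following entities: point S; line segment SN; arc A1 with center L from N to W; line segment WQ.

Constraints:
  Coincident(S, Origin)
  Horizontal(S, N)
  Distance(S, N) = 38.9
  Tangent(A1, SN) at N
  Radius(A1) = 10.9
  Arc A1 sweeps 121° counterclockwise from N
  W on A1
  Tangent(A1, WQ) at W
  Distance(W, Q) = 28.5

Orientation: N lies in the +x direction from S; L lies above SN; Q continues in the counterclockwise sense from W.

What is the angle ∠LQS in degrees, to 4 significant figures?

49.41°

S is at the origin; S and N share the same y with |SN| = 38.9 and N on the +x side, so N = (38.90, 0.000). The tangent condition forces LN to be normal to SN, so L = N + (0, 10.9) = (38.90, 10.90). On A1, N sits at bearing -90° from L; a 121° counterclockwise sweep puts W at bearing 31°, so W = L + 10.9·(cos 31°, sin 31°) = (48.24, 16.51). Tangency of A1 to WQ means the radius LW is perpendicular to WQ, so WQ runs along (−sin 31°, cos 31°); with |WQ| = 28.5, Q = (33.56, 40.94). Then cos ∠LQS = QL·QS / (|QL||QS|), giving 49.41°.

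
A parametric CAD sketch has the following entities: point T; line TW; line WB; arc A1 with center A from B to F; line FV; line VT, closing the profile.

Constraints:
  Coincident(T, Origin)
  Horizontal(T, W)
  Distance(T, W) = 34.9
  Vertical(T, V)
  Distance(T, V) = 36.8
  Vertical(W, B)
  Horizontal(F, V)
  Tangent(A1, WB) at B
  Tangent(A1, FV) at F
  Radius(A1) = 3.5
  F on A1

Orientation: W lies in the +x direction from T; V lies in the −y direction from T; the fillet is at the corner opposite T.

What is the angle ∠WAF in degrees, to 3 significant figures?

174°

T is at the origin; T and W share the same y with |TW| = 34.9 and W on the +x side, so W = (34.9, 0.00). T and V share the same x with |TV| = 36.8 and V on the −y side, so V = (0.00, -36.8). The virtual corner opposite T is at (34.9, -36.8). A1 meets WB tangentially, so AB is at right angles to WB and A1 meets FV tangentially, so AF is at right angles to FV, with radius 3.5, so the center A sits 3.5 in from both sides at A = (31.4, -33.3). That places the tangent points at B = (34.9, -33.3) on WB and F = (31.4, -36.8) on FV. Then cos ∠WAF = AW·AF / (|AW||AF|), giving 174°.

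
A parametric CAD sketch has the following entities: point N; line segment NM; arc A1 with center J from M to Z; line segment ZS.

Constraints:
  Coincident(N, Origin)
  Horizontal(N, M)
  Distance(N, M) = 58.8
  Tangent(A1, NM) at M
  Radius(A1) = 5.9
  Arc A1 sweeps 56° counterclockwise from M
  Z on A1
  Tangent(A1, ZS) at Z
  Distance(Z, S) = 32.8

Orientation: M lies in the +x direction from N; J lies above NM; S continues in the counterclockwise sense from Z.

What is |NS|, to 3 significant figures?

87.3

On A1, M sits at bearing -90° from J; a 56° counterclockwise sweep puts Z at bearing -34°, so Z = J + 5.9·(cos -34°, sin -34°) = (63.7, 2.60). Since A1 is tangent to ZS there, JZ ⟂ ZS, so ZS runs along (−sin -34°, cos -34°); with |ZS| = 32.8, S = (82.0, 29.8). Then |NS| = |S − N| = 87.3.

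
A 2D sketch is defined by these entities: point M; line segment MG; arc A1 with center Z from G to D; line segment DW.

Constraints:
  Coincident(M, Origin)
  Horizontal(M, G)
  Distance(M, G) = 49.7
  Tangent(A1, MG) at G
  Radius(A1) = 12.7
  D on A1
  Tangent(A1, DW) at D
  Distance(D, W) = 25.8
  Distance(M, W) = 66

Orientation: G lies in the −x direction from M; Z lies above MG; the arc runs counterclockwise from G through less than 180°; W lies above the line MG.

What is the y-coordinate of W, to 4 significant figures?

41.41

Checks: |MG| = 49.70 ✓; |ZD| = 12.70 ✓; ∠(ZD, DW) = 90.00° ✓; |DW| = 25.80 ✓; |MW| = 66.00 ✓.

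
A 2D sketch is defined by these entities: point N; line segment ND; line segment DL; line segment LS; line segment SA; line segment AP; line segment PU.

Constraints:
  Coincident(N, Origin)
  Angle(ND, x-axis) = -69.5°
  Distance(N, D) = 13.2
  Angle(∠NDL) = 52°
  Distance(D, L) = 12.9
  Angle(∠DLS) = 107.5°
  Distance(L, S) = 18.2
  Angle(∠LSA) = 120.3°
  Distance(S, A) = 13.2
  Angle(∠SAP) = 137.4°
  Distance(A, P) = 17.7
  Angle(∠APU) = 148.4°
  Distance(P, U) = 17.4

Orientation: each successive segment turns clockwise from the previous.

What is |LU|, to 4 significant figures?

42.20

N is at the origin; ND runs at -69.5° with length 13.2, so D = (4.623, -12.36). ∠NDL = 52.0° gives DL at 162.5° from the x-axis; with |DL| = 12.9, L = (-7.680, -8.485). ∠DLS = 107.5° gives LS at 90.00° from the x-axis; with |LS| = 18.2, S = (-7.680, 9.715). ∠LSA = 120.3° gives SA at 30.30° from the x-axis; with |SA| = 13.2, A = (3.717, 16.37). ∠SAP = 137.4° gives AP at -12.30° from the x-axis; with |AP| = 17.7, P = (21.01, 12.60). ∠APU = 148.4° gives PU at -43.90° from the x-axis; with |PU| = 17.4, U = (33.55, 0.5390). Then |LU| = |U − L| = 42.20.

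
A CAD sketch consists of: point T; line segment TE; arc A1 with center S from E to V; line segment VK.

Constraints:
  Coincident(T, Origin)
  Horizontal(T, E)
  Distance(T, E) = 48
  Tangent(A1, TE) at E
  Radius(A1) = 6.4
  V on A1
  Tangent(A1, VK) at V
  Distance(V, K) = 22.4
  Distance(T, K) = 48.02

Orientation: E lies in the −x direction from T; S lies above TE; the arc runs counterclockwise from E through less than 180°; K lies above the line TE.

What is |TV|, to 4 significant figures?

42.03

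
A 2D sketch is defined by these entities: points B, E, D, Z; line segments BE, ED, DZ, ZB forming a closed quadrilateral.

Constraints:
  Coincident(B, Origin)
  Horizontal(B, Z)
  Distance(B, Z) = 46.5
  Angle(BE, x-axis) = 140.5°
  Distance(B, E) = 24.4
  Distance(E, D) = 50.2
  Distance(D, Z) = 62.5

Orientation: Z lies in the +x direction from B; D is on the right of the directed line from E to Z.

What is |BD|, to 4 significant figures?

33.77

B is at the origin; B and Z share the same y with |BZ| = 46.5 and Z in +x, so Z = (46.5, 0). BE runs at 140.5° with |BE| = 24.4, so E = (-18.83, 15.52). D is determined by |ED| = 50.2 and |DZ| = 62.5 together: it lies at the intersection of circle(E, 50.2) and circle(Z, 62.5). With |EZ| = 67.15, the foot of the radical line on EZ is 23.25 from E and the perpendicular offset is √(50.2² − 23.25²) = 44.49. Taking the right-of-EZ solution: D = (-6.490, -33.14).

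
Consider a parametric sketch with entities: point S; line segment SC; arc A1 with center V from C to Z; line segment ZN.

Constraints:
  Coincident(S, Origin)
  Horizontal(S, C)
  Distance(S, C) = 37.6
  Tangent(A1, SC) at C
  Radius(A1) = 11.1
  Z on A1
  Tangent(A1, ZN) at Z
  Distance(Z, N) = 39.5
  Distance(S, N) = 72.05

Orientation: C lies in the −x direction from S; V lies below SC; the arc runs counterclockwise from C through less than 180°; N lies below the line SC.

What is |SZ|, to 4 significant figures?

49.67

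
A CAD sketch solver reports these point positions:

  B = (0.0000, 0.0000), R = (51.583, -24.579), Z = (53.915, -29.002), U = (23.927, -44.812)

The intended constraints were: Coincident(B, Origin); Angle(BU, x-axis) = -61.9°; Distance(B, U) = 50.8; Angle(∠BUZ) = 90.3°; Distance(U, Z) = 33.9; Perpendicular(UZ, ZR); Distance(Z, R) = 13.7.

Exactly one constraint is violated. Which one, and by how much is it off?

Distance(Z, R) = 13.7 — off by 8.70.

B = (0.00, 0.00) ✓; BU at -61.90° ✓; |BU| = 50.80 ✓; ∠BUZ = 90.30° ✓; |UZ| = 33.90 ✓; ∠(UZ, ZR) = 90.00° ✓; |ZR| = 5.000 ✗.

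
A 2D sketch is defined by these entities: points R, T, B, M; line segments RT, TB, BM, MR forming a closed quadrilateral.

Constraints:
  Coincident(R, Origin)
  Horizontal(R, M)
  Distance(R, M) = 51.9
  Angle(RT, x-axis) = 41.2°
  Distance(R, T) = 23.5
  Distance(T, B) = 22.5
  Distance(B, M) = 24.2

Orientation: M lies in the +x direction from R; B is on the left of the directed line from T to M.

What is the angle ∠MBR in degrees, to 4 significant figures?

92.96°

R is at the origin; R and M share the same y with |RM| = 51.9 and M in +x, so M = (51.9, 0). RT runs at 41.2° with |RT| = 23.5, so T = (17.68, 15.48). B is determined by |TB| = 22.5 and |BM| = 24.2 together: it lies at the intersection of circle(T, 22.5) and circle(M, 24.2). With |TM| = 37.56, the foot of the radical line on TM is 17.72 from T and the perpendicular offset is √(22.5² − 17.72²) = 13.86. Taking the left-of-TM solution: B = (39.54, 20.81).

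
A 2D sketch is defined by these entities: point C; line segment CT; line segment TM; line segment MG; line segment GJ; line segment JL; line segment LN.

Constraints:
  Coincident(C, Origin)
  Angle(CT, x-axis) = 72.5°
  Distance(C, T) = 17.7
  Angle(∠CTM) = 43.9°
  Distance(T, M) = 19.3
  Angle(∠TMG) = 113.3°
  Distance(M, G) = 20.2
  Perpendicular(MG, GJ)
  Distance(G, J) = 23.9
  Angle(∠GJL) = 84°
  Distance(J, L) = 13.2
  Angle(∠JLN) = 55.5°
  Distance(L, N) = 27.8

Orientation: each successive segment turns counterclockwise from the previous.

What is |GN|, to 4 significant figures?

5.117

C is at the origin; CT runs at 72.5° with length 17.7, so T = (5.322, 16.88). ∠CTM = 43.9° gives TM at -151.4° from the x-axis; with |TM| = 19.3, M = (-11.62, 7.642). ∠TMG = 113.3° gives MG at -84.70° from the x-axis; with |MG| = 20.2, G = (-9.757, -12.47). MG ⟂ GJ, so GJ runs at 5.300°; with |GJ| = 23.9, J = (14.04, -10.26). ∠GJL = 84.0° gives JL at 101.3° from the x-axis; with |JL| = 13.2, L = (11.45, 2.680). ∠JLN = 55.5° gives LN at -134.2° from the x-axis; with |LN| = 27.8, N = (-7.927, -17.25). Then |GN| = |N − G| = 5.117.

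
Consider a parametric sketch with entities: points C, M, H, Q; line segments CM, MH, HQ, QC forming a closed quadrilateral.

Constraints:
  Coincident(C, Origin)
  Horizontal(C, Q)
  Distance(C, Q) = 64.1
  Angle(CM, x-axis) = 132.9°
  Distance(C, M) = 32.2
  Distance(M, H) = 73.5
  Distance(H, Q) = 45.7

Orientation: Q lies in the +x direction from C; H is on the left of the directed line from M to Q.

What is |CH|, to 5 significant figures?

65.221

C is at the origin; C and Q share the same y with |CQ| = 64.1 and Q in +x, so Q = (64.1, 0). CM runs at 132.9° with |CM| = 32.2, so M = (-21.919, 23.588). H is determined by |MH| = 73.5 and |HQ| = 45.7 together: it lies at the intersection of circle(M, 73.5) and circle(Q, 45.7). With |MQ| = 89.195, the foot of the radical line on MQ is 63.173 from M and the perpendicular offset is √(73.5² − 63.173²) = 37.568. Taking the left-of-MQ solution: H = (48.940, 43.112).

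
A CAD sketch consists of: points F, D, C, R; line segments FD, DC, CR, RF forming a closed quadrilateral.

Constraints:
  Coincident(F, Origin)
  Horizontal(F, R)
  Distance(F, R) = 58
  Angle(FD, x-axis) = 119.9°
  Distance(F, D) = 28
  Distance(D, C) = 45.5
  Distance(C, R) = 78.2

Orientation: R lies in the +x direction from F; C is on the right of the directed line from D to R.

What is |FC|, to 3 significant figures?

27.3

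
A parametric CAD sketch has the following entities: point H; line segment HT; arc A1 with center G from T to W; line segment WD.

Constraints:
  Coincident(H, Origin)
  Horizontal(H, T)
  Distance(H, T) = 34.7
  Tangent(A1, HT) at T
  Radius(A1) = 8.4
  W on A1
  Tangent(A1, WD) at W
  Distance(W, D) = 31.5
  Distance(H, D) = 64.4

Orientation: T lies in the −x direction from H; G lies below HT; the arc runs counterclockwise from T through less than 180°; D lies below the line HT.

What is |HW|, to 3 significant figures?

42.8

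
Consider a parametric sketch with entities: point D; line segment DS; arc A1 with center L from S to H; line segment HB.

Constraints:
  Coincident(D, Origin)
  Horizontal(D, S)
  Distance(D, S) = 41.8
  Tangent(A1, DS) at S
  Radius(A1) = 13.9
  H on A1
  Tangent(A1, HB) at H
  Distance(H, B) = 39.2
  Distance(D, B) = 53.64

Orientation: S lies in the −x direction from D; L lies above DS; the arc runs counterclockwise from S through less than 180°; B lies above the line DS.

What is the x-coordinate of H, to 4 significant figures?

-28.17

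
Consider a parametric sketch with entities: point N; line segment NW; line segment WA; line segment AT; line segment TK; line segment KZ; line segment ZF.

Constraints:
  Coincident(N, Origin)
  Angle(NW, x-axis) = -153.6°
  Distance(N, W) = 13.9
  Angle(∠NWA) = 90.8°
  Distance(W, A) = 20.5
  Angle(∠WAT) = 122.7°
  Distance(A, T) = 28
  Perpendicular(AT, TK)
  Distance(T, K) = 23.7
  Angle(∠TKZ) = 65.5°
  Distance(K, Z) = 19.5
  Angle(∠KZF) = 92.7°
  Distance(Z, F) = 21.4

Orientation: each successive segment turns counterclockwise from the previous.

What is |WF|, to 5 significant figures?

36.328

N is at the origin; NW runs at -153.6° with length 13.9, so W = (-12.450, -6.1804). ∠NWA = 90.8° gives WA at -64.400° from the x-axis; with |WA| = 20.5, A = (-3.5926, -24.668). ∠WAT = 122.7° gives AT at -7.1000° from the x-axis; with |AT| = 28.0, T = (24.193, -28.129). AT ⟂ TK, so TK runs at 82.900°; with |TK| = 23.7, K = (27.122, -4.6106). ∠TKZ = 65.5° gives KZ at -162.60° from the x-axis; with |KZ| = 19.5, Z = (8.5143, -10.442). ∠KZF = 92.7° gives ZF at -75.300° from the x-axis; with |ZF| = 21.4, F = (13.945, -31.141). Then |WF| = |F − W| = 36.328.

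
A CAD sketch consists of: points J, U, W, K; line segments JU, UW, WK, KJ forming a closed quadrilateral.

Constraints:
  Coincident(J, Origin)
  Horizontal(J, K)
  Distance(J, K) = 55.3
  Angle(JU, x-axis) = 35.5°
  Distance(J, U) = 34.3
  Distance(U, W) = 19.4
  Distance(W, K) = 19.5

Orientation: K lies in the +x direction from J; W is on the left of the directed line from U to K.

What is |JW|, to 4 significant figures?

50.42

Checks: |UW| = 19.40 ✓; |WK| = 19.50 ✓.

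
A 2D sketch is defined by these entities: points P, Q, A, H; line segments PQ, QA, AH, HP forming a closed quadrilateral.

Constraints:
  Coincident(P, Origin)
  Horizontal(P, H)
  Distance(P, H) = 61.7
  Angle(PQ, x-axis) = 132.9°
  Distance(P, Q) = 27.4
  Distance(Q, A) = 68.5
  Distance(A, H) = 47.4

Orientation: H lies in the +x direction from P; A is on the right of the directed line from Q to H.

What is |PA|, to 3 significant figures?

41.1

Checks: PQ at 132.9° ✓; |QA| = 68.50 ✓; |AH| = 47.40 ✓.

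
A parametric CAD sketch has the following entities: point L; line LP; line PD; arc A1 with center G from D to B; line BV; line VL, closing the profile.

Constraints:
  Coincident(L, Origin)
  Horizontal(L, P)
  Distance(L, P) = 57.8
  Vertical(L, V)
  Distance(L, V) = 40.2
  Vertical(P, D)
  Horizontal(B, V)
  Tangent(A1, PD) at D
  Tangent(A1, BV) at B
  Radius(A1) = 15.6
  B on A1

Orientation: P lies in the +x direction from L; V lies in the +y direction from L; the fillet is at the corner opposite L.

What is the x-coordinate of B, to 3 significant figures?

42.2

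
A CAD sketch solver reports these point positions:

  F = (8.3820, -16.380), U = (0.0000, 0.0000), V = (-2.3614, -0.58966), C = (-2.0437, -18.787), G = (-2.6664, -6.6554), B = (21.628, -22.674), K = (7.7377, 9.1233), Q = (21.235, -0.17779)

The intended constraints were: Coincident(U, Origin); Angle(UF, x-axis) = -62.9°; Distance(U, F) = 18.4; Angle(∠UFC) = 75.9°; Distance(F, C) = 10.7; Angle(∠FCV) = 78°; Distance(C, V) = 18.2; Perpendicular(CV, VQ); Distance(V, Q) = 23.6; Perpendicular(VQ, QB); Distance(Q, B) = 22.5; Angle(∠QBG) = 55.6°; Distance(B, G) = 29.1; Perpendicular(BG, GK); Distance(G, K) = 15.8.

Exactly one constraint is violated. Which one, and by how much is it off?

Distance(G, K) = 15.8 — off by 3.10.

U = (0.00, 0.00) ✓; UF at -62.90° ✓; |UF| = 18.40 ✓; ∠UFC = 75.90° ✓; |FC| = 10.70 ✓; ∠FCV = 78.00° ✓; |CV| = 18.20 ✓; ∠(CV, VQ) = 90.00° ✓; |VQ| = 23.60 ✓; ∠(VQ, QB) = 90.00° ✓; |QB| = 22.50 ✓; ∠QBG = 55.60° ✓; |BG| = 29.10 ✓; ∠(BG, GK) = 90.00° ✓; |GK| = 18.90 ✗.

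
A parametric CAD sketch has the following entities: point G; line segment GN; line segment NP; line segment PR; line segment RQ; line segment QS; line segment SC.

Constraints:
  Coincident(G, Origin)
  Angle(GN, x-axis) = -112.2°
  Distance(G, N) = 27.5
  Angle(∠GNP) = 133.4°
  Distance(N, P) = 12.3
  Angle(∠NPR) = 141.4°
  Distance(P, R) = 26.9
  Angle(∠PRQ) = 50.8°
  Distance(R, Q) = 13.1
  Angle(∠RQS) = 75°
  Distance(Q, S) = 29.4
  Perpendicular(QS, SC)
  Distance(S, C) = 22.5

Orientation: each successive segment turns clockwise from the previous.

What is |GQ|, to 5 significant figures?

39.416

G is at the origin; GN runs at -112.2° with length 27.5, so N = (-10.391, -25.461). ∠GNP = 133.4° gives NP at -158.80° from the x-axis; with |NP| = 12.3, P = (-21.858, -29.909). ∠NPR = 141.4° gives PR at 162.60° from the x-axis; with |PR| = 26.9, R = (-47.527, -21.865). ∠PRQ = 50.8° gives RQ at 33.400° from the x-axis; with |RQ| = 13.1, Q = (-36.591, -14.654). Then |GQ| = |Q − G| = 39.416.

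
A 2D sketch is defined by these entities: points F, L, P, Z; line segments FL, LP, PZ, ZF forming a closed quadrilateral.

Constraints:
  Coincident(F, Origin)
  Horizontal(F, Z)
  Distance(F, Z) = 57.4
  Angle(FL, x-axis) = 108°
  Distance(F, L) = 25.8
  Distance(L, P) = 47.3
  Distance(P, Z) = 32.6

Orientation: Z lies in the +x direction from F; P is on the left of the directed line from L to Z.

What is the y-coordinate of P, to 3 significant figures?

27.1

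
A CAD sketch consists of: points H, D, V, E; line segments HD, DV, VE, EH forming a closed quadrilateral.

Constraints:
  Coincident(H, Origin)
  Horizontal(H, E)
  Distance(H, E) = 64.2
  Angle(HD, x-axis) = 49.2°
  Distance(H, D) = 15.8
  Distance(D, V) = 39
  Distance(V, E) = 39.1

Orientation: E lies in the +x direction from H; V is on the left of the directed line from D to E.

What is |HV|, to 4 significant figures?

54.33

Checks: |DV| = 39.00 ✓; |VE| = 39.10 ✓.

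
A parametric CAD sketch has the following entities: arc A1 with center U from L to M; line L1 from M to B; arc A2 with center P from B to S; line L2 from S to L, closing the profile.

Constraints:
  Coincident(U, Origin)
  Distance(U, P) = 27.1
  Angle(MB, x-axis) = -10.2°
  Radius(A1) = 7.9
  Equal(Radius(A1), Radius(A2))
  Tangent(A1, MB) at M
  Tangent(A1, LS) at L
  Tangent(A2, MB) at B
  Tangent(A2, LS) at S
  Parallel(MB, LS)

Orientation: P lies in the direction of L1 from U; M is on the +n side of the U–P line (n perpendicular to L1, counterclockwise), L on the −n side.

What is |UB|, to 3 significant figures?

28.2

The slot axis is L1's direction at -10.2°, so u = (cos -10.2°, sin -10.2°) = (0.984, -0.177) and n = (−sin -10.2°, cos -10.2°) = (0.177, 0.984). U is at the origin and P lies 27.1 along u from U, so P = 27.1·u = (26.7, -4.80). Tangency of A1 to both parallel lines with radius 7.9 puts M and L at U ± 7.9·n: M = (1.40, 7.78), L = (-1.40, -7.78). Equal radii place B and S the same way about P: B = P + 7.9·n = (28.1, 2.98), S = P − 7.9·n = (25.3, -12.6). Then |UB| = |B − U| = 28.2.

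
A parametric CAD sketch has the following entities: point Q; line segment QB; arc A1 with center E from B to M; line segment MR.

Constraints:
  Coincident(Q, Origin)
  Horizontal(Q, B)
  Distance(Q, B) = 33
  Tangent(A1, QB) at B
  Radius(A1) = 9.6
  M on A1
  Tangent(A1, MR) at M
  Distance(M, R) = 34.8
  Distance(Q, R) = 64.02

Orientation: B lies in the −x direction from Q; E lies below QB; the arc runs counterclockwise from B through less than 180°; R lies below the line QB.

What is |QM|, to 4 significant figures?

43.25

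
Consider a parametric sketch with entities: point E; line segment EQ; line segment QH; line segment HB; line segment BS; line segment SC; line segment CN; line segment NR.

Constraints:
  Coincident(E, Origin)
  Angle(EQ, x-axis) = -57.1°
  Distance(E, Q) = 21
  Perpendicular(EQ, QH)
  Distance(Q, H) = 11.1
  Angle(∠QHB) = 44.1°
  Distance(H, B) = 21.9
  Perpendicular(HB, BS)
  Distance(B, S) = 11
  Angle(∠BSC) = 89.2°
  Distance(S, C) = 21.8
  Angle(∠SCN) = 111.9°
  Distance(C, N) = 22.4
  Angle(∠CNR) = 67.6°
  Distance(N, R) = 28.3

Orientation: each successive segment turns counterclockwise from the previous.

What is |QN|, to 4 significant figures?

23.98

E is at the origin; EQ runs at -57.1° with length 21.0, so Q = (11.41, -17.63). The perpendicularity gives QH at right angles to EQ, so QH runs at 32.90°; with |QH| = 11.1, H = (20.73, -11.60). ∠QHB = 44.1° gives HB at 168.8° from the x-axis; with |HB| = 21.9, B = (-0.7565, -7.349). HB is perpendicular to BS, so BS runs at -101.2°; with |BS| = 11.0, S = (-2.893, -18.14). ∠BSC = 89.2° gives SC at -10.40° from the x-axis; with |SC| = 21.8, C = (18.55, -22.07). ∠SCN = 111.9° gives CN at 57.70° from the x-axis; with |CN| = 22.4, N = (30.52, -3.141). Then |QN| = |N − Q| = 23.98.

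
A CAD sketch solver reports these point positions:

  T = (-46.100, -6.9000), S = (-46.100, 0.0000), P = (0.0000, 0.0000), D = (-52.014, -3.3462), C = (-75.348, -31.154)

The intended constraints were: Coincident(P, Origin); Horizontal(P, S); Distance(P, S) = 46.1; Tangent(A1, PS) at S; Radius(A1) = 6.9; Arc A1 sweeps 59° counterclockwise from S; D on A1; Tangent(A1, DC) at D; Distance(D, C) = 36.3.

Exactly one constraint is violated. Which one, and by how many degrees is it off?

Tangent(A1, DC) at D — off by 9.00°.

P = (0.00, 0.00) ✓; P.y = 0.00, S.y = 0.00 ✓; |PS| = 46.10 ✓; ∠(TS, SP) = 90.00° ✓; |TS| = 6.900 ✓; bearing(T→D) − bearing(T→S) = 59.00° ✓; |TD| = 6.900 ✓; ∠(TD, DC) = 99.00° ✗; |DC| = 36.30 ✓.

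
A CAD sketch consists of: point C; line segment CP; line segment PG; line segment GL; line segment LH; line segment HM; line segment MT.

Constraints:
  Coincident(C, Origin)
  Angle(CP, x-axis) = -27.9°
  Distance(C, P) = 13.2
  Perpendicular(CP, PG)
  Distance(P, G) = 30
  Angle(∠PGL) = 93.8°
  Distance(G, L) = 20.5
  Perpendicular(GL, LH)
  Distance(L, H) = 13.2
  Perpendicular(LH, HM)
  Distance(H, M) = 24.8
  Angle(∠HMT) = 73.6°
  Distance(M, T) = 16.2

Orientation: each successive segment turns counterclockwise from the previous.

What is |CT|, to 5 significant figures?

34.899

C is at the origin; CP runs at -27.9° with length 13.2, so P = (11.666, -6.1767). The perpendicularity gives PG at right angles to CP, so PG runs at 62.100°; with |PG| = 30.0, G = (25.704, 20.336). ∠PGL = 93.8° gives GL at 148.30° from the x-axis; with |GL| = 20.5, L = (8.2620, 31.108). The perpendicularity gives LH at right angles to GL, so LH runs at -121.70°; with |LH| = 13.2, H = (1.3257, 19.878). LH is perpendicular to HM, so HM runs at -31.700°; with |HM| = 24.8, M = (22.426, 6.8461). ∠HMT = 73.6° gives MT at 74.700° from the x-axis; with |MT| = 16.2, T = (26.701, 22.472). Then |CT| = |T − C| = 34.899.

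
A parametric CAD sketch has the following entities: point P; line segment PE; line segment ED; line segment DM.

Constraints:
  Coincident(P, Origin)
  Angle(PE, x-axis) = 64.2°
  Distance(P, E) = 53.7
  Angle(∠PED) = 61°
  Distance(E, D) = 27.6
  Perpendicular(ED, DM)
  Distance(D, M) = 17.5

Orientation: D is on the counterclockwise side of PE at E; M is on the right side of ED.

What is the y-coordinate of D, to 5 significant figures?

46.806

P is at the origin; PE runs at 64.2° with length 53.7, so E = 53.7·(cos 64.2°, sin 64.2°) = (23.372, 48.347). ∠PED = 61.0°, so ED runs at 64.2° + (180° − 61.0°) = 183.20° from the x-axis; with |ED| = 27.6, D = E + 27.6·(cos 183.20°, sin 183.20°) = (-4.1851, 46.806). So D.y = 46.806.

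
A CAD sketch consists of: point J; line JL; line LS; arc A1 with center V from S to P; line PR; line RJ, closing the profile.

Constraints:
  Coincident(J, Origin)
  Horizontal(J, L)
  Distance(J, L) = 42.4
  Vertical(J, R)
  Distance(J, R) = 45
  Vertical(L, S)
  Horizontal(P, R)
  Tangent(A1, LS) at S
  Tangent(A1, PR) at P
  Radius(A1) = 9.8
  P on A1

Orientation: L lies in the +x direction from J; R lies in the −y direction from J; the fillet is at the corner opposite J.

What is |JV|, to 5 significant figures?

47.977

J is at the origin; JL is horizontal with |JL| = 42.4 and L on the +x side, so L = (42.400, 0.0000). JR is vertical with |JR| = 45.0 and R on the −y side, so R = (0.0000, -45.000). The virtual corner opposite J is at (42.400, -45.000). The tangent condition forces VS to be normal to LS and the tangent condition forces VP to be normal to PR, with radius 9.8, so the center V sits 9.8 in from both sides at V = (32.600, -35.200). Then |JV| = |V − J| = 47.977.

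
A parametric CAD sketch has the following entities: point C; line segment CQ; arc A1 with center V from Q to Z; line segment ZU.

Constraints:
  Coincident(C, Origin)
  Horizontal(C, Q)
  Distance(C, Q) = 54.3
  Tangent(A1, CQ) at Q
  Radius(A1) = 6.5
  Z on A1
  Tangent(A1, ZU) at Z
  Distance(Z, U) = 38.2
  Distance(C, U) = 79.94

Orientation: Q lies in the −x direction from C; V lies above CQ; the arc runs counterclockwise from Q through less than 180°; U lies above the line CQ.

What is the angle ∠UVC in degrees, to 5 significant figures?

116.61°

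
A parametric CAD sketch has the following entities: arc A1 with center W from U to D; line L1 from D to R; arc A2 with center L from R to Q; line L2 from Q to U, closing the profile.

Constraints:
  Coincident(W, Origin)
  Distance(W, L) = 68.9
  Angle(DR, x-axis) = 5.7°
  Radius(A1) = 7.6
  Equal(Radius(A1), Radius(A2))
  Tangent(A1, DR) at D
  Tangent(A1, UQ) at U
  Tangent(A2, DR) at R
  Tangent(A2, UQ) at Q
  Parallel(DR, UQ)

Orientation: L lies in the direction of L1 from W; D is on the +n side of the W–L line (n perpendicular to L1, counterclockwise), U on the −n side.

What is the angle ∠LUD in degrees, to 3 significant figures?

83.7°

The slot axis is L1's direction at 5.7°, so u = (cos 5.7°, sin 5.7°) = (0.995, 0.0993) and n = (−sin 5.7°, cos 5.7°) = (-0.0993, 0.995). W is at the origin and L lies 68.9 along u from W, so L = 68.9·u = (68.6, 6.84). Tangency of A1 to both parallel lines with radius 7.6 puts D and U at W ± 7.6·n: D = (-0.755, 7.56), U = (0.755, -7.56). Then cos ∠LUD = UL·UD / (|UL||UD|), giving 83.7°.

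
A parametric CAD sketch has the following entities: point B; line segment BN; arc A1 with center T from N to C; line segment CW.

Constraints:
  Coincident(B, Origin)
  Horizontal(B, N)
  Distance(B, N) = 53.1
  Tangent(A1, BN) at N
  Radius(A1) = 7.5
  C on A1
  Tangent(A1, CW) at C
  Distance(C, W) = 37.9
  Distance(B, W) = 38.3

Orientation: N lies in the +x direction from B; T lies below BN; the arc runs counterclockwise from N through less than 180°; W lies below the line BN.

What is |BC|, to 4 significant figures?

47.53

B is at the origin; B and N share the same y with |BN| = 53.1 and N on the +x side, so N = (53.10, 0.000). Since A1 is tangent to BN there, TN ⟂ BN, so T = N + (0, -7.5) = (53.10, -7.500). Since TC ⟂ CW (tangency), |TW| = √(7.5² + 37.9²) = 38.63 regardless of where C sits on A1. So W lies on both circle(B, 38.3) and circle(T, 38.63); the below-BN intersection is W = (22.45, -31.03). C is the foot of the tangent from W: C = (47.46, -2.551).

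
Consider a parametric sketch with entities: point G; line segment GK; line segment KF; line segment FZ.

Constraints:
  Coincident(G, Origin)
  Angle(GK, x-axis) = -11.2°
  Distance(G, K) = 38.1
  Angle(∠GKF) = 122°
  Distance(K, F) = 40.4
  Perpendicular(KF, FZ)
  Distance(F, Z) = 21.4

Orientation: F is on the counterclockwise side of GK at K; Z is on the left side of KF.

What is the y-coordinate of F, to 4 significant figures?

22.05

G is at the origin; GK runs at -11.2° with length 38.1, so K = 38.1·(cos -11.2°, sin -11.2°) = (37.37, -7.400). ∠GKF = 122.0°, so KF runs at -11.2° + (180° − 122.0°) = 46.80° from the x-axis; with |KF| = 40.4, F = K + 40.4·(cos 46.80°, sin 46.80°) = (65.03, 22.05). So F.y = 22.05.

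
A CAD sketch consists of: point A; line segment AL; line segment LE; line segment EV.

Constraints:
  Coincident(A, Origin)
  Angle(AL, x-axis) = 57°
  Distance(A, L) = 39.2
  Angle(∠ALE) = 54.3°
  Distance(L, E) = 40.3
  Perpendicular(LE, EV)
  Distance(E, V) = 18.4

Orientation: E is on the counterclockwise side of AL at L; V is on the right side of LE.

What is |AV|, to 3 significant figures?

53.2

∠ALE = 54.3°, so LE runs at 57.0° + (180° − 54.3°) = 183° from the x-axis; with |LE| = 40.3, E = L + 40.3·(cos 183°, sin 183°) = (-18.9, 31.0). The perpendicularity gives EV at right angles to LE; with |EV| = 18.4 on the right of LE, V = E + 18.4·(-0.0471, 0.999) = (-19.8, 49.4). Then |AV| = |V − A| = 53.2.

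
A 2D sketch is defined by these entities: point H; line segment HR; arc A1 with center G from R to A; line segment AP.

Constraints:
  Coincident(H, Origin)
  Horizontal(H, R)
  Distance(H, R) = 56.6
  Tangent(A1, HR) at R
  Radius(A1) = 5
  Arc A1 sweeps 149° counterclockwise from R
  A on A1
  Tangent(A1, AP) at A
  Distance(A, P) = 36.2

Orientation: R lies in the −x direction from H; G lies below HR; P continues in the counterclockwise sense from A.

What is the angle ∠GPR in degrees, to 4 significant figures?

5.603°

H is at the origin; HR is horizontal with |HR| = 56.6 and R on the −x side, so R = (-56.60, 0.000). Tangency of A1 to HR means the radius GR is perpendicular to HR, so G = R + (0, -5) = (-56.60, -5.000). On A1, R sits at bearing 90° from G; a 149° counterclockwise sweep puts A at bearing 239°, so A = G + 5.0·(cos 239°, sin 239°) = (-59.18, -9.286). Since A1 is tangent to AP there, GA ⟂ AP, so AP runs along (−sin 239°, cos 239°); with |AP| = 36.2, P = (-28.15, -27.93). Then cos ∠GPR = PG·PR / (|PG||PR|), giving 5.603°.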